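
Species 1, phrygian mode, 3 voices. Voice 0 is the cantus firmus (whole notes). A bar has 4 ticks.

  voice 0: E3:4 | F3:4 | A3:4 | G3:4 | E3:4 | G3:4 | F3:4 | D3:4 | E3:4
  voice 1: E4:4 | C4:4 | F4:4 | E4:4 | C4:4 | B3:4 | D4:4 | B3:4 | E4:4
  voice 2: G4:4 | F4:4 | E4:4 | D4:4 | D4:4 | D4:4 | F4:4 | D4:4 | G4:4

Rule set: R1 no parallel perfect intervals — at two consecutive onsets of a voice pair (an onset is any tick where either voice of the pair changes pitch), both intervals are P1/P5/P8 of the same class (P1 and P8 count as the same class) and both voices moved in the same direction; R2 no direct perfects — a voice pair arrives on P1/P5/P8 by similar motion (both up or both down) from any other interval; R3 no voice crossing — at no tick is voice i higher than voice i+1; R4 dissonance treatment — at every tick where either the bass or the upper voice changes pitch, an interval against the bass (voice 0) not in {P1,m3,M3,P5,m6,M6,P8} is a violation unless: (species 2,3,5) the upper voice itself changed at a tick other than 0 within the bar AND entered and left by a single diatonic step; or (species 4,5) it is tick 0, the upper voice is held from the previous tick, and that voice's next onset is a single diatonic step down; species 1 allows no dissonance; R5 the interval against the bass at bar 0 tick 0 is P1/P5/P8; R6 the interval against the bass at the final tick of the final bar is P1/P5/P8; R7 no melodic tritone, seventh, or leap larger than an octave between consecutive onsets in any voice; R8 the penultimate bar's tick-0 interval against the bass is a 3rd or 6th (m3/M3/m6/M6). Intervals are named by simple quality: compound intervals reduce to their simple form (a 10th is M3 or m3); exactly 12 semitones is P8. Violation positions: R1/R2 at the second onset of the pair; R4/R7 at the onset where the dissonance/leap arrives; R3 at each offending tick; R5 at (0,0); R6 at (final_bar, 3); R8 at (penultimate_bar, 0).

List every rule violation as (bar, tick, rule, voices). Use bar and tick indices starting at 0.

bar 0: v0=E3 v1=E4 v2=G4 downbeat m3
bar 1: v0=F3 v1=C4 v2=F4 downbeat P8
bar 2: v0=A3 v1=F4 v2=E4 downbeat P5
bar 3: v0=G3 v1=E4 v2=D4 downbeat P5
bar 4: v0=E3 v1=C4 v2=D4 downbeat m7
bar 5: v0=G3 v1=B3 v2=D4 downbeat P5
bar 6: v0=F3 v1=D4 v2=F4 downbeat P8
bar 7: v0=D3 v1=B3 v2=D4 downbeat P8
bar 8: v0=E3 v1=E4 v2=G4 downbeat m3
  -> R5 @ bar 0 tick 0 v(0, 2): opens on m3
  -> R3 @ bar 2 tick 0 v(1, 2): F4 above E4
  -> R3 @ bar 2 tick 1 v(1, 2): F4 above E4
  -> R3 @ bar 2 tick 2 v(1, 2): F4 above E4
  -> R3 @ bar 2 tick 3 v(1, 2): F4 above E4
  -> R1 @ bar 3 tick 0 v(0, 2): A3/E4 P5 -> G3/D4 P5 similar
  -> R3 @ bar 3 tick 0 v(1, 2): E4 above D4
  -> R3 @ bar 3 tick 1 v(1, 2): E4 above D4
  -> R3 @ bar 3 tick 2 v(1, 2): E4 above D4
  -> R3 @ bar 3 tick 3 v(1, 2): E4 above D4
  -> R4 @ bar 4 tick 0 v(0, 2): E3/D4 m7 untreated
  -> R1 @ bar 7 tick 0 v(0, 2): F3/F4 P8 -> D3/D4 P8 similar
  -> R8 @ bar 7 tick 0 v(0, 2): penult P8 not 3rd/6th
  -> R2 @ bar 8 tick 0 v(0, 1): D3/B3 M6 -> E3/E4 P8 similar
  -> R6 @ bar 8 tick 3 v(0, 2): closes on m3

(0, 0, R5, (0, 2))
(2, 0, R3, (1, 2))
(2, 1, R3, (1, 2))
(2, 2, R3, (1, 2))
(2, 3, R3, (1, 2))
(3, 0, R1, (0, 2))
(3, 0, R3, (1, 2))
(3, 1, R3, (1, 2))
(3, 2, R3, (1, 2))
(3, 3, R3, (1, 2))
(4, 0, R4, (0, 2))
(7, 0, R1, (0, 2))
(7, 0, R8, (0, 2))
(8, 0, R2, (0, 1))
(8, 3, R6, (0, 2))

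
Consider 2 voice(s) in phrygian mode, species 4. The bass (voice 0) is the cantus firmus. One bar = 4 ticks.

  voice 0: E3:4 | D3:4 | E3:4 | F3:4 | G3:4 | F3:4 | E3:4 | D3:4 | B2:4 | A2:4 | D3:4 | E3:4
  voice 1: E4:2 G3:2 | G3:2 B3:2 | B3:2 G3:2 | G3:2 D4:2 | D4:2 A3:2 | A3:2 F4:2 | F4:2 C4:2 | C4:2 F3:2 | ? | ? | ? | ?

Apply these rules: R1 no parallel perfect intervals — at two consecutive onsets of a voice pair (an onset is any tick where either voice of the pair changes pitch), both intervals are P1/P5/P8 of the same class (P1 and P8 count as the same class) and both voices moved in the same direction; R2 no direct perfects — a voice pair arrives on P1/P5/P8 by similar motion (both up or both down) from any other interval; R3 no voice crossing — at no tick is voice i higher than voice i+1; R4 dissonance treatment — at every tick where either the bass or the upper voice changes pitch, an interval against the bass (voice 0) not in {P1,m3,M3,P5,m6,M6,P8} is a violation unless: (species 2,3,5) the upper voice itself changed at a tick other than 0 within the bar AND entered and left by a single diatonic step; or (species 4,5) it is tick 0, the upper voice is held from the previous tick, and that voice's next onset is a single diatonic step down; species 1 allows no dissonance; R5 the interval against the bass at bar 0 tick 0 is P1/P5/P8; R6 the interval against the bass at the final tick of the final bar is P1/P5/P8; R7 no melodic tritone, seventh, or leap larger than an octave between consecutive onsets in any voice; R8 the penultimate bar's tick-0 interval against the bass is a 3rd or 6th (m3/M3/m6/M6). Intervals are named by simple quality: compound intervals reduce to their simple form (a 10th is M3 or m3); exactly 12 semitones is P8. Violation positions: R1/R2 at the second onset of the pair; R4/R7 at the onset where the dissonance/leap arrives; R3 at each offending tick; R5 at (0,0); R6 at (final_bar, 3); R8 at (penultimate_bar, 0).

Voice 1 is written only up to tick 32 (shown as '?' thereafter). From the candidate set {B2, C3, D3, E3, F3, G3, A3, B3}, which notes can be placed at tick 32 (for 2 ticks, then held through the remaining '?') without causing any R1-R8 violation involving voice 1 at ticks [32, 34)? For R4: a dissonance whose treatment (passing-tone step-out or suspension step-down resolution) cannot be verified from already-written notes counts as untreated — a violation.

{D3, G3}

B2: violates R2,R7
C3: violates R4
D3: legal
E3: violates R4
F3: violates R4
G3: legal
A3: violates R4
B3: violates R7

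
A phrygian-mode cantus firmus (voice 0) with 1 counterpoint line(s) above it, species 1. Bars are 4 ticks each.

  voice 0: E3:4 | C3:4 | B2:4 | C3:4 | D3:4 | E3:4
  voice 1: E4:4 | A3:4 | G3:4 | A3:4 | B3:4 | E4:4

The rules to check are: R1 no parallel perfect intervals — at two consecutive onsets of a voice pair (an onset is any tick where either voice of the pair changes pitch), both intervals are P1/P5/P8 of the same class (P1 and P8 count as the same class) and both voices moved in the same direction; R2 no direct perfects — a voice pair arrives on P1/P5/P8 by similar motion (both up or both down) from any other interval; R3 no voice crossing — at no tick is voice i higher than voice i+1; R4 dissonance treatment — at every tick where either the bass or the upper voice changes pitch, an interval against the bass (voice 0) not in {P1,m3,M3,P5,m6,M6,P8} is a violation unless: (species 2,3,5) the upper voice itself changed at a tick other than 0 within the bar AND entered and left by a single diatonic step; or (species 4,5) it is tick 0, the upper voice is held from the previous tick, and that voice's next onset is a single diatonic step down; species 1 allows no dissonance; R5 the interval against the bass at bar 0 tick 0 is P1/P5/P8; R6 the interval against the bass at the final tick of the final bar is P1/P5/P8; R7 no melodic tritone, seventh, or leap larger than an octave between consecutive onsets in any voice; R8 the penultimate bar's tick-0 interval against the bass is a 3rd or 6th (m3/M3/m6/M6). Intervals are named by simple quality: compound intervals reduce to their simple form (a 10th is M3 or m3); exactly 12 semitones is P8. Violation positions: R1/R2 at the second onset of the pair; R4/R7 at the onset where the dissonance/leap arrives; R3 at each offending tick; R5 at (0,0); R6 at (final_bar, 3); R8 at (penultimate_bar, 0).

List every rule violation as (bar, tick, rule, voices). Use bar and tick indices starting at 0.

bar 0: v0=E3 v1=E4 downbeat P8
bar 1: v0=C3 v1=A3 downbeat M6
bar 2: v0=B2 v1=G3 downbeat m6
bar 3: v0=C3 v1=A3 downbeat M6
bar 4: v0=D3 v1=B3 downbeat M6
bar 5: v0=E3 v1=E4 downbeat P8
  -> R2 @ bar 5 tick 0 v(0, 1): D3/B3 M6 -> E3/E4 P8 similar

(5, 0, R2, (0, 1))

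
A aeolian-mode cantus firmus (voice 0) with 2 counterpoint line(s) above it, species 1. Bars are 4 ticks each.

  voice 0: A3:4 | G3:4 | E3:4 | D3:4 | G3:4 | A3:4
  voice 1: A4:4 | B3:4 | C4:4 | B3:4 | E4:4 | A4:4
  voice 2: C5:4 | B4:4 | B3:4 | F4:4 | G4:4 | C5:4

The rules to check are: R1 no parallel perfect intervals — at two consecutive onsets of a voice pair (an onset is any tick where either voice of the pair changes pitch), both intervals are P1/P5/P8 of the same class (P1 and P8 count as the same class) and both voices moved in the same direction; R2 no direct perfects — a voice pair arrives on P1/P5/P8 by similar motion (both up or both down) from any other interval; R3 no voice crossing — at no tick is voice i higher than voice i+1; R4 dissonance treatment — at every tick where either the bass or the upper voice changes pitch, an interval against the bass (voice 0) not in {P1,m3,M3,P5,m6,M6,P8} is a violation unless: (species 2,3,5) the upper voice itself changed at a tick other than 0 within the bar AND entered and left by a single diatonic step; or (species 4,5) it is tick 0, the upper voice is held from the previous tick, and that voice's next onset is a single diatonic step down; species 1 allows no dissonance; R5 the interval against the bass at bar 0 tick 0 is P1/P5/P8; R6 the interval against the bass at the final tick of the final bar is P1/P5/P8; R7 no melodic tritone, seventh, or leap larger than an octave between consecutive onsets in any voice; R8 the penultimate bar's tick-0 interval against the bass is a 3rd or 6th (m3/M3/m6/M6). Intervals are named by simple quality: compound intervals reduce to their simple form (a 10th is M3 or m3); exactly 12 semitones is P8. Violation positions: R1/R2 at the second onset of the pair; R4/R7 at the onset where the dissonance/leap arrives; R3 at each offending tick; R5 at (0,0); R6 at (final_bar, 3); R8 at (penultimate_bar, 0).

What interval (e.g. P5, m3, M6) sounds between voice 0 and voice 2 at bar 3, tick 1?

voice 0=D3 voice 2=F4 -> m3

m3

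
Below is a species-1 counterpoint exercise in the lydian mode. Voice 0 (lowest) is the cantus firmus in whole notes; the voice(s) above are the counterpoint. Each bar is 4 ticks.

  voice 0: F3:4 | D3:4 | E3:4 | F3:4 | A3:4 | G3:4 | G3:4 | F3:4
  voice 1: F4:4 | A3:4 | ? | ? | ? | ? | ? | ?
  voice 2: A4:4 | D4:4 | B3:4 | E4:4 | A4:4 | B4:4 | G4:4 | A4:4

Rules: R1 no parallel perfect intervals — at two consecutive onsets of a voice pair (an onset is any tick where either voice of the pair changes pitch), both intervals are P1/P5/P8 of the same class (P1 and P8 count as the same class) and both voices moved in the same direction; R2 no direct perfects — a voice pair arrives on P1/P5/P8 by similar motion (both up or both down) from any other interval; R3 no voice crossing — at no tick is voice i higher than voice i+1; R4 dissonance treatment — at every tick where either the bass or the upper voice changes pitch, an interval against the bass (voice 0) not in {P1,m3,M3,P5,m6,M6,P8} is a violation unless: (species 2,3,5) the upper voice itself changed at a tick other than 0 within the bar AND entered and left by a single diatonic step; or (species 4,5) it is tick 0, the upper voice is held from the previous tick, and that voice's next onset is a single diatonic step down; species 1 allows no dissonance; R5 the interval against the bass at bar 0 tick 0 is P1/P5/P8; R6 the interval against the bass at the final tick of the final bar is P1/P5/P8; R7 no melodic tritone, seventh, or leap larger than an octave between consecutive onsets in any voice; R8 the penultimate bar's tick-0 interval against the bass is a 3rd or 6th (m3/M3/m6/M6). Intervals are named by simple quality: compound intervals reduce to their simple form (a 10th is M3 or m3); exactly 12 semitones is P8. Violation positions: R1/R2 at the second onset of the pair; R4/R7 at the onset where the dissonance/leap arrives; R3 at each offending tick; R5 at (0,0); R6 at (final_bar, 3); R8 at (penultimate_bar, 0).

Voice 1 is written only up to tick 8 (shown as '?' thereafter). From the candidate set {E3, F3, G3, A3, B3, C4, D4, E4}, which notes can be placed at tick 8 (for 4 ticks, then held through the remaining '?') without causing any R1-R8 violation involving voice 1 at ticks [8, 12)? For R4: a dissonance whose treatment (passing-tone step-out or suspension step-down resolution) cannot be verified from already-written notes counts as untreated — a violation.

E3: violates R2
F3: violates R4
G3: legal
A3: violates R4
B3: violates R1
C4: violates R3
D4: violates R3,R4
E4: violates R2,R3

{G3}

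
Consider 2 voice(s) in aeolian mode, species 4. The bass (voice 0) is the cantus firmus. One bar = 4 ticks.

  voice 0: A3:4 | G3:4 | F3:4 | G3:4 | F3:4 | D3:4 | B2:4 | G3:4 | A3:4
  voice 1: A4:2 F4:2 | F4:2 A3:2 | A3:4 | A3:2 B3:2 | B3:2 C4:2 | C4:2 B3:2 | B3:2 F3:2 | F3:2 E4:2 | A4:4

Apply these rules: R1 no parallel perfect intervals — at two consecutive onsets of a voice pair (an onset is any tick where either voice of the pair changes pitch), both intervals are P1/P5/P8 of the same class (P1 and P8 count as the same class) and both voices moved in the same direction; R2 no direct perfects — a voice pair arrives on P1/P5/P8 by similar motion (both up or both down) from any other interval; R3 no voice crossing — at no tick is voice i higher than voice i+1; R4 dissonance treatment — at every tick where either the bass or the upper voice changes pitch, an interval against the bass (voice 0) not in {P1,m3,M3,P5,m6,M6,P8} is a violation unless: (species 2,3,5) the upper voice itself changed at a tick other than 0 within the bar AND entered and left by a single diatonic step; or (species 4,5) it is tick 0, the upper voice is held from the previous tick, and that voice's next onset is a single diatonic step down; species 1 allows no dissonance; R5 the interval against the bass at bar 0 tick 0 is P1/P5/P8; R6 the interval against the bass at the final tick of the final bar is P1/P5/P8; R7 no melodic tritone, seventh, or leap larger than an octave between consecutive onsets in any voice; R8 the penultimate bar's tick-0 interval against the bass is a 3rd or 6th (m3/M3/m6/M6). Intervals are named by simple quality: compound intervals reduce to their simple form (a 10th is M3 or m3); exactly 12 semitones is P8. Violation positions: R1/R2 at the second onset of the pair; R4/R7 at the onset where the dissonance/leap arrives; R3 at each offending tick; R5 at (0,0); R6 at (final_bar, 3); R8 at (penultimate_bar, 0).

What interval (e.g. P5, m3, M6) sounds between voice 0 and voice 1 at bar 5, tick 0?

voice 0=D3 voice 1=C4 -> m7

m7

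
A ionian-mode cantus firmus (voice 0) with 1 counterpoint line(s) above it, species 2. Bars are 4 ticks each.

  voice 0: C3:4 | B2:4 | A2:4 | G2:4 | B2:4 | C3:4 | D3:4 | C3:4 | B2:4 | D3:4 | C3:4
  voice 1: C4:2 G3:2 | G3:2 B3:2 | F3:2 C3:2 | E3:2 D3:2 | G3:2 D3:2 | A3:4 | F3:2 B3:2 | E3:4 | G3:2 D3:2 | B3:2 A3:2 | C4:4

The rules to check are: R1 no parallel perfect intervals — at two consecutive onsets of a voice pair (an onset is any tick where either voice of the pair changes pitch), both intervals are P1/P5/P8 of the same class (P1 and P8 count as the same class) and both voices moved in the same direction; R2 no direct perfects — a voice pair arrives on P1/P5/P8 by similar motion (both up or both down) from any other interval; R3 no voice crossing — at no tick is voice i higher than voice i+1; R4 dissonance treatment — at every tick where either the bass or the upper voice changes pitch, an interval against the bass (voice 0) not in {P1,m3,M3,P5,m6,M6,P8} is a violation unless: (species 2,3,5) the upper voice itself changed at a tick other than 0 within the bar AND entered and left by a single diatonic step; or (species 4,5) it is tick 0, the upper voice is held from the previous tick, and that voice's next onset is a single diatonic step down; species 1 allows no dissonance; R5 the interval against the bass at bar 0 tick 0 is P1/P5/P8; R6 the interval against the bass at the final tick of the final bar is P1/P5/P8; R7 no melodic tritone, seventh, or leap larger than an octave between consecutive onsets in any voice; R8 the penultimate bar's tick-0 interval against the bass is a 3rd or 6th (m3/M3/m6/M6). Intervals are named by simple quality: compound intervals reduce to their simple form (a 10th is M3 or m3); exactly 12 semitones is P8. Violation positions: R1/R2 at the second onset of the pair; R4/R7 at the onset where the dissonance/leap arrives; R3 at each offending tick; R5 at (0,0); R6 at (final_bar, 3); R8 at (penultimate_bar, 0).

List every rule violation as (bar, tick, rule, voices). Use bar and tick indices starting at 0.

bar 0: v0=C3 v1=C4 downbeat P8
bar 1: v0=B2 v1=G3 downbeat m6
bar 2: v0=A2 v1=F3 downbeat m6
bar 3: v0=G2 v1=E3 downbeat M6
bar 4: v0=B2 v1=G3 downbeat m6
bar 5: v0=C3 v1=A3 downbeat M6
bar 6: v0=D3 v1=F3 downbeat m3
bar 7: v0=C3 v1=E3 downbeat M3
bar 8: v0=B2 v1=G3 downbeat m6
bar 9: v0=D3 v1=B3 downbeat M6
bar 10: v0=C3 v1=C4 downbeat P8
  -> R7 @ bar 2 tick 0 v(1,): B3->F3 leap 6st
  -> R7 @ bar 6 tick 2 v(1,): F3->B3 leap 6st

(2, 0, R7, (1,))
(6, 2, R7, (1,))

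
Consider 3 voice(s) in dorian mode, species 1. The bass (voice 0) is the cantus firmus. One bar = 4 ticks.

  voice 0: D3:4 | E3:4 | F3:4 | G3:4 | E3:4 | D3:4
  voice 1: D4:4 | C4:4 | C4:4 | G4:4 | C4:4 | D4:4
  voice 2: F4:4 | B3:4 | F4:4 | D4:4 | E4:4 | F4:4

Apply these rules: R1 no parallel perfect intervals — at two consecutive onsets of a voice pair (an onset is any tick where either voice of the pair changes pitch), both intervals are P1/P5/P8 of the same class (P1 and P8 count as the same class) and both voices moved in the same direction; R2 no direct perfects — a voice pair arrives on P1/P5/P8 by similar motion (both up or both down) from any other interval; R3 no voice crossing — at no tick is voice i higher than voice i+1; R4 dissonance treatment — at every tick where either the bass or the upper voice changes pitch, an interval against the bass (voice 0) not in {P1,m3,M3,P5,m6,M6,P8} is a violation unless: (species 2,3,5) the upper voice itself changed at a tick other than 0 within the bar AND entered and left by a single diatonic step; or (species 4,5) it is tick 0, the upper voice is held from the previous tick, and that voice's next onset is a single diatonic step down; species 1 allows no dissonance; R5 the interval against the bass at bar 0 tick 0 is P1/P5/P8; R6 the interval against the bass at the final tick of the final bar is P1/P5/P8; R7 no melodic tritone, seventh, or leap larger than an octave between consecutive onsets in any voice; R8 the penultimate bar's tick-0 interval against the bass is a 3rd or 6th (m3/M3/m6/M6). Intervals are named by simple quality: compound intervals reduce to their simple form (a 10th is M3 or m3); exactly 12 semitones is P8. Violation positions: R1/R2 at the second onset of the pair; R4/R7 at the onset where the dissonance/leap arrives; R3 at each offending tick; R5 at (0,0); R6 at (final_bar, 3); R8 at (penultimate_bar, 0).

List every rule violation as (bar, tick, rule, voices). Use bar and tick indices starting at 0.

bar 0: v0=D3 v1=D4 v2=F4 downbeat m3
bar 1: v0=E3 v1=C4 v2=B3 downbeat P5
bar 2: v0=F3 v1=C4 v2=F4 downbeat P8
bar 3: v0=G3 v1=G4 v2=D4 downbeat P5
bar 4: v0=E3 v1=C4 v2=E4 downbeat P8
bar 5: v0=D3 v1=D4 v2=F4 downbeat m3
  -> R5 @ bar 0 tick 0 v(0, 2): opens on m3
  -> R3 @ bar 1 tick 0 v(1, 2): C4 above B3
  -> R7 @ bar 1 tick 0 v(2,): F4->B3 leap 6st
  -> R3 @ bar 1 tick 1 v(1, 2): C4 above B3
  -> R3 @ bar 1 tick 2 v(1, 2): C4 above B3
  -> R3 @ bar 1 tick 3 v(1, 2): C4 above B3
  -> R2 @ bar 2 tick 0 v(0, 2): E3/B3 P5 -> F3/F4 P8 similar
  -> R7 @ bar 2 tick 0 v(2,): B3->F4 leap 6st
  -> R2 @ bar 3 tick 0 v(0, 1): F3/C4 P5 -> G3/G4 P8 similar
  -> R3 @ bar 3 tick 0 v(1, 2): G4 above D4
  -> R3 @ bar 3 tick 1 v(1, 2): G4 above D4
  -> R3 @ bar 3 tick 2 v(1, 2): G4 above D4
  -> R3 @ bar 3 tick 3 v(1, 2): G4 above D4
  -> R8 @ bar 4 tick 0 v(0, 2): penult P8 not 3rd/6th
  -> R6 @ bar 5 tick 3 v(0, 2): closes on m3

(0, 0, R5, (0, 2))
(1, 0, R3, (1, 2))
(1, 0, R7, (2,))
(1, 1, R3, (1, 2))
(1, 2, R3, (1, 2))
(1, 3, R3, (1, 2))
(2, 0, R2, (0, 2))
(2, 0, R7, (2,))
(3, 0, R2, (0, 1))
(3, 0, R3, (1, 2))
(3, 1, R3, (1, 2))
(3, 2, R3, (1, 2))
(3, 3, R3, (1, 2))
(4, 0, R8, (0, 2))
(5, 3, R6, (0, 2))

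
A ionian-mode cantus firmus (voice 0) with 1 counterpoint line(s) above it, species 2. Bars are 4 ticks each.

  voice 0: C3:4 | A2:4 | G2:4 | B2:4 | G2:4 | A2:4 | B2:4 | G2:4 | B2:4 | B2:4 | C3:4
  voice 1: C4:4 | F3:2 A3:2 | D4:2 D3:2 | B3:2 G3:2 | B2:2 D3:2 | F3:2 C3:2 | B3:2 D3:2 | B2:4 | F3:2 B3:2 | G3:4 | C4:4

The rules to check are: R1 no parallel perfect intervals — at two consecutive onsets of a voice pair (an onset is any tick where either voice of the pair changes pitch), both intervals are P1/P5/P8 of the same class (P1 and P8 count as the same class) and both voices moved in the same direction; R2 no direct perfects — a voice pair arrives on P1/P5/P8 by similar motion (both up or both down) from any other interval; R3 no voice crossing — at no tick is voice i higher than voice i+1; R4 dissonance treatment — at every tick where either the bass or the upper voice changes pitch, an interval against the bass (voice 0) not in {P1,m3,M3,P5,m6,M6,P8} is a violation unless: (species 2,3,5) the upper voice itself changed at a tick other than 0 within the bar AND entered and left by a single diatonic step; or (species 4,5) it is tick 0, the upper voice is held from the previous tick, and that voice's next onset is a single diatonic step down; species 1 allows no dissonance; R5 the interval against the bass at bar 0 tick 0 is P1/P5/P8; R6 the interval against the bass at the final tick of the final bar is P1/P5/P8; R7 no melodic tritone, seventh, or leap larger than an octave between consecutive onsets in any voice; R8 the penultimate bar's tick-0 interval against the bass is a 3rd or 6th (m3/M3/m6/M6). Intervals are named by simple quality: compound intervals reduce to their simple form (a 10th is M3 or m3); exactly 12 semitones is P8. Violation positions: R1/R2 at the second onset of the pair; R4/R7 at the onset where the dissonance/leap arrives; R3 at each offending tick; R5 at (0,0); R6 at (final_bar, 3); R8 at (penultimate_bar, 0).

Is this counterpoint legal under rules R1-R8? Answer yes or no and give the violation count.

No (7 violations)

bar 0: v0=C3 v1=C4 (P8)
bar 1: v0=A2 v1=F3 (m6)
bar 2: v0=G2 v1=D4 (P5)
bar 3: v0=B2 v1=B3 (P8)
bar 4: v0=G2 v1=B2 (M3)
bar 5: v0=A2 v1=F3 (m6)
bar 6: v0=B2 v1=B3 (P8)
bar 7: v0=G2 v1=B2 (M3)
bar 8: v0=B2 v1=F3 (TT)
bar 9: v0=B2 v1=G3 (m6)
bar 10: v0=C3 v1=C4 (P8)
  R2 @ bar3.0: G2/D3 P5 -> B2/B3 P8 similar
  R2 @ bar6.0: A2/C3 m3 -> B2/B3 P8 similar
  R7 @ bar6.0: C3->B3 leap 11st
  R4 @ bar8.0: B2/F3 TT untreated
  R7 @ bar8.0: B2->F3 leap 6st
  R7 @ bar8.2: F3->B3 leap 6st
  R2 @ bar10.0: B2/G3 m6 -> C3/C4 P8 similar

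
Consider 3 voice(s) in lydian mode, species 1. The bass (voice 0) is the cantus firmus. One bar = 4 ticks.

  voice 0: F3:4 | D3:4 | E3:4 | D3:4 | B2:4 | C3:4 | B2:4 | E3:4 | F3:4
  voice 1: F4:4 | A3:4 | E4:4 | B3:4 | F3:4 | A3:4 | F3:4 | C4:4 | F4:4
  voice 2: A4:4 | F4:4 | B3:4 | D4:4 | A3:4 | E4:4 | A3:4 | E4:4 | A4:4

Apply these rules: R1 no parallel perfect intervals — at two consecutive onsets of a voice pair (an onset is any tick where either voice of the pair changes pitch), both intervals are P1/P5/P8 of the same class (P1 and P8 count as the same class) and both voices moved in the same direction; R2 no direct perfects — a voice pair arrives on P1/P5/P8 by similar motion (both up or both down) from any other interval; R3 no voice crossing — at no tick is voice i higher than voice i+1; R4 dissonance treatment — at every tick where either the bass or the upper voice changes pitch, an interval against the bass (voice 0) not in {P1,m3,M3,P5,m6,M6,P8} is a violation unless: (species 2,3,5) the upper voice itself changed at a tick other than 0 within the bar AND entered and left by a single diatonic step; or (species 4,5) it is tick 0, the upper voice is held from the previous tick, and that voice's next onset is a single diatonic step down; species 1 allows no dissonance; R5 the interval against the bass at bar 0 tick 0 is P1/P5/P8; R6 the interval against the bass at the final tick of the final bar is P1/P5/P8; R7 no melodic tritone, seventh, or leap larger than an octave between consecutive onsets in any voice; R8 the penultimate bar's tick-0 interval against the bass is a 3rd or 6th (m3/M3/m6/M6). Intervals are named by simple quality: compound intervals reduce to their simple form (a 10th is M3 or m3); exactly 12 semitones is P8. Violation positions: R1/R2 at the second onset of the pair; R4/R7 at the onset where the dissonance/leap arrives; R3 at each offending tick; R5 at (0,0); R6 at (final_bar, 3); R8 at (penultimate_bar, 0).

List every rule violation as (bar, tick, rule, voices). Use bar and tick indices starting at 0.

bar 0: v0=F3 v1=F4 v2=A4 downbeat M3
bar 1: v0=D3 v1=A3 v2=F4 downbeat m3
bar 2: v0=E3 v1=E4 v2=B3 downbeat P5
bar 3: v0=D3 v1=B3 v2=D4 downbeat P8
bar 4: v0=B2 v1=F3 v2=A3 downbeat m7
bar 5: v0=C3 v1=A3 v2=E4 downbeat M3
bar 6: v0=B2 v1=F3 v2=A3 downbeat m7
bar 7: v0=E3 v1=C4 v2=E4 downbeat P8
bar 8: v0=F3 v1=F4 v2=A4 downbeat M3
  -> R5 @ bar 0 tick 0 v(0, 2): opens on M3
  -> R2 @ bar 1 tick 0 v(0, 1): F3/F4 P8 -> D3/A3 P5 similar
  -> R2 @ bar 2 tick 0 v(0, 1): D3/A3 P5 -> E3/E4 P8 similar
  -> R3 @ bar 2 tick 0 v(1, 2): E4 above B3
  -> R7 @ bar 2 tick 0 v(2,): F4->B3 leap 6st
  -> R3 @ bar 2 tick 1 v(1, 2): E4 above B3
  -> R3 @ bar 2 tick 2 v(1, 2): E4 above B3
  -> R3 @ bar 2 tick 3 v(1, 2): E4 above B3
  -> R4 @ bar 4 tick 0 v(0, 1): B2/F3 TT untreated
  -> R4 @ bar 4 tick 0 v(0, 2): B2/A3 m7 untreated
  -> R7 @ bar 4 tick 0 v(1,): B3->F3 leap 6st
  -> R2 @ bar 5 tick 0 v(1, 2): F3/A3 M3 -> A3/E4 P5 similar
  -> R4 @ bar 6 tick 0 v(0, 1): B2/F3 TT untreated
  -> R4 @ bar 6 tick 0 v(0, 2): B2/A3 m7 untreated
  -> R2 @ bar 7 tick 0 v(0, 2): B2/A3 m7 -> E3/E4 P8 similar
  -> R8 @ bar 7 tick 0 v(0, 2): penult P8 not 3rd/6th
  -> R2 @ bar 8 tick 0 v(0, 1): E3/C4 m6 -> F3/F4 P8 similar
  -> R6 @ bar 8 tick 3 v(0, 2): closes on M3

(0, 0, R5, (0, 2))
(1, 0, R2, (0, 1))
(2, 0, R2, (0, 1))
(2, 0, R3, (1, 2))
(2, 0, R7, (2,))
(2, 1, R3, (1, 2))
(2, 2, R3, (1, 2))
(2, 3, R3, (1, 2))
(4, 0, R4, (0, 1))
(4, 0, R4, (0, 2))
(4, 0, R7, (1,))
(5, 0, R2, (1, 2))
(6, 0, R4, (0, 1))
(6, 0, R4, (0, 2))
(7, 0, R2, (0, 2))
(7, 0, R8, (0, 2))
(8, 0, R2, (0, 1))
(8, 3, R6, (0, 2))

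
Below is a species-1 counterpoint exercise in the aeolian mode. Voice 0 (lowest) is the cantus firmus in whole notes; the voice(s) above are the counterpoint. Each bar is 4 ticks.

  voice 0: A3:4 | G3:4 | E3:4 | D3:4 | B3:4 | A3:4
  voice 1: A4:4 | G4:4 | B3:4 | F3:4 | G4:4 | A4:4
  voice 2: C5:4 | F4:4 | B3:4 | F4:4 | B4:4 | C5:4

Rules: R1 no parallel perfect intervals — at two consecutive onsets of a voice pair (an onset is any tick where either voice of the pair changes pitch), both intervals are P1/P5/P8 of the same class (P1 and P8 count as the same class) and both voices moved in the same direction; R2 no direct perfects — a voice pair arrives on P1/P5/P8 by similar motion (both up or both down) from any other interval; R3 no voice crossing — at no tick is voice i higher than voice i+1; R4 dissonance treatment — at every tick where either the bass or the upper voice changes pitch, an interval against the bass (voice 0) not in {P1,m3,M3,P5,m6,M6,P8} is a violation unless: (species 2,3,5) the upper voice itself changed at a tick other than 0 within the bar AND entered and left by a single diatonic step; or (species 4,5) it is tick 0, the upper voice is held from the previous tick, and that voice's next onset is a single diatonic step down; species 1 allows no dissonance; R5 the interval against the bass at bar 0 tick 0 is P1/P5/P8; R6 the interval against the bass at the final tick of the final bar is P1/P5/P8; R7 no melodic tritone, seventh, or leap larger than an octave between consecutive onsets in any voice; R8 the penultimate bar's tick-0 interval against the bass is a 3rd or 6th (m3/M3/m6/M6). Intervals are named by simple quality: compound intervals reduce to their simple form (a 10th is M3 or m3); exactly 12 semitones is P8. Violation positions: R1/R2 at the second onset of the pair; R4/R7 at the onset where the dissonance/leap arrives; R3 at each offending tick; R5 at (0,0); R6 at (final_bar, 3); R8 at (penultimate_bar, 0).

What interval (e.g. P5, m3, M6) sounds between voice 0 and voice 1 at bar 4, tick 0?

m6

voice 0=B3 voice 1=G4 -> m6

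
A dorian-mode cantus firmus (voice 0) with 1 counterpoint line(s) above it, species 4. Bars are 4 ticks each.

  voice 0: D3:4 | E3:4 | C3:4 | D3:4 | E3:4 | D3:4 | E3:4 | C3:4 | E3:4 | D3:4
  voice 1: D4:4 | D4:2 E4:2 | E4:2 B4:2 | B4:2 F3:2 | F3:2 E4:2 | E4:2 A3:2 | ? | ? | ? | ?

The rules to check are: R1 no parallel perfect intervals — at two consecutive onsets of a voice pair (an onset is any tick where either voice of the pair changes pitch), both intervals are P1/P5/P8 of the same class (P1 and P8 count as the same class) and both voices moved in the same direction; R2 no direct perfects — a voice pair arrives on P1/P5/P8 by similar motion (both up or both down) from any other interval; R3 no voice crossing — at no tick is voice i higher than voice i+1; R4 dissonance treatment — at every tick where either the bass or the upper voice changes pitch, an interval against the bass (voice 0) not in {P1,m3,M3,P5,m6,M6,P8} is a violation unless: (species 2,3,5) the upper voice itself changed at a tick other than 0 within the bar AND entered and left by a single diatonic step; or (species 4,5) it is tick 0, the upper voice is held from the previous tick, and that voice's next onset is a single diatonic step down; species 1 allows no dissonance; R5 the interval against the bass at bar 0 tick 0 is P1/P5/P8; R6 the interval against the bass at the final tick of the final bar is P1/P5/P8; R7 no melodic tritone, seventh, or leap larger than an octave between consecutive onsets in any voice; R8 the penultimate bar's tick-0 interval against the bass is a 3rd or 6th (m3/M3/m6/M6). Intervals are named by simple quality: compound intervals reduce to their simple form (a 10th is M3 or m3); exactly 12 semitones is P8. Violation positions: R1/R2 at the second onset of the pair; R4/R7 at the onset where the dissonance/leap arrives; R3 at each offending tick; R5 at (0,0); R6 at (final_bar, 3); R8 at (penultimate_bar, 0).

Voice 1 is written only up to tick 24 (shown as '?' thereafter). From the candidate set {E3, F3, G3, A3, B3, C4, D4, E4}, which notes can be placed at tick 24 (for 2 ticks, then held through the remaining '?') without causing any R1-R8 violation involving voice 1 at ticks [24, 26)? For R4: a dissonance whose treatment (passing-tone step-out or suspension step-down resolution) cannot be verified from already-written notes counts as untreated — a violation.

E3: legal
F3: violates R4
G3: legal
A3: violates R4
B3: violates R1
C4: legal
D4: violates R4
E4: violates R2

{C4, E3, G3}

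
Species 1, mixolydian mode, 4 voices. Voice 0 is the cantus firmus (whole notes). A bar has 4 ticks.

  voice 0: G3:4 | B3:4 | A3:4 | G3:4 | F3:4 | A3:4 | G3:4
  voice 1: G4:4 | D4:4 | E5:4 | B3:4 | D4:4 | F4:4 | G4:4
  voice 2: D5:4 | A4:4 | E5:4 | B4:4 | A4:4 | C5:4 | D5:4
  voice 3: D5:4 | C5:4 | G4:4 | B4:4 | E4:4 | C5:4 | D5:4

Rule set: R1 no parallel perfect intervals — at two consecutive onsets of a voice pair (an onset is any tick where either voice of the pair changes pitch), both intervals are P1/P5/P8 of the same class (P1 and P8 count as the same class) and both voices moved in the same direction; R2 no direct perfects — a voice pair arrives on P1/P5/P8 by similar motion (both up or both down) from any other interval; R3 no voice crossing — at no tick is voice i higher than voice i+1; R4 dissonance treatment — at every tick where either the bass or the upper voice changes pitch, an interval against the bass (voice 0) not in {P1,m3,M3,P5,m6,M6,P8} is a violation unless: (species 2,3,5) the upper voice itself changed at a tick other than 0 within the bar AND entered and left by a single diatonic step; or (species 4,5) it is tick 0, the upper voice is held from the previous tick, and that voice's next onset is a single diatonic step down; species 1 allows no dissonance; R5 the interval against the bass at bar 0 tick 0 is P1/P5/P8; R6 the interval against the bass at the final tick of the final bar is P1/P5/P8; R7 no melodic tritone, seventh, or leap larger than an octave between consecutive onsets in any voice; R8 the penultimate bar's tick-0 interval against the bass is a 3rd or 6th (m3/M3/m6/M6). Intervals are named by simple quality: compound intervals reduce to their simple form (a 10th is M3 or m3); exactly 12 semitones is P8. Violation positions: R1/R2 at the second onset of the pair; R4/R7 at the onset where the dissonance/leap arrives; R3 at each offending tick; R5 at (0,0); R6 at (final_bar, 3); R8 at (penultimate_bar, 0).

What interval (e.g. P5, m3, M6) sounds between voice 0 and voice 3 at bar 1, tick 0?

m2

voice 0=B3 voice 3=C5 -> m2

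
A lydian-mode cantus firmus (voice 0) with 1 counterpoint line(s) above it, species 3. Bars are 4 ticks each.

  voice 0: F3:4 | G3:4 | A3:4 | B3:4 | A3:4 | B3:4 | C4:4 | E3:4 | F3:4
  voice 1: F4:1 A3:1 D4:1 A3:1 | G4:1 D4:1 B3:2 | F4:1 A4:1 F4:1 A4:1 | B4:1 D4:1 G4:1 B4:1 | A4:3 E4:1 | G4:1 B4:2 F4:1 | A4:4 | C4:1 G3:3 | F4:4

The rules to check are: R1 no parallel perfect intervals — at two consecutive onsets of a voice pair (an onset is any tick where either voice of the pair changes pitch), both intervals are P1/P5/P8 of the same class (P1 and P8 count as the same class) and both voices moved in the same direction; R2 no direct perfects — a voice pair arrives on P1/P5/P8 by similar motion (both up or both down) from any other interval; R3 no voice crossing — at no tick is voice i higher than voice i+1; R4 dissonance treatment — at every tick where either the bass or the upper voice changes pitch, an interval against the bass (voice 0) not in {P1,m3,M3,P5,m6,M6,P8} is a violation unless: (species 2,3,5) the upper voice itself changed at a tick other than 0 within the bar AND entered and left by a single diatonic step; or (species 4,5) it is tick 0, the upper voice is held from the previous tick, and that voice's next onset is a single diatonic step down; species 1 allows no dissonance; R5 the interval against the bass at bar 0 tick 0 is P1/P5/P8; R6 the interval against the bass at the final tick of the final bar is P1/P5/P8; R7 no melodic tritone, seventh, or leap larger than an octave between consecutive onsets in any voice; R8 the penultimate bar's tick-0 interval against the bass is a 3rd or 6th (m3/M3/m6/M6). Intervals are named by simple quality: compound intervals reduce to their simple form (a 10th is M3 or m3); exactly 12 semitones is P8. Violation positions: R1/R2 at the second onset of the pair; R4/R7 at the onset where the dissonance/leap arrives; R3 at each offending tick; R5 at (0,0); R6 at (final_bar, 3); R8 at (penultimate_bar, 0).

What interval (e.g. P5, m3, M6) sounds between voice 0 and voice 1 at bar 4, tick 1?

voice 0=A3 voice 1=A4 -> P8

P8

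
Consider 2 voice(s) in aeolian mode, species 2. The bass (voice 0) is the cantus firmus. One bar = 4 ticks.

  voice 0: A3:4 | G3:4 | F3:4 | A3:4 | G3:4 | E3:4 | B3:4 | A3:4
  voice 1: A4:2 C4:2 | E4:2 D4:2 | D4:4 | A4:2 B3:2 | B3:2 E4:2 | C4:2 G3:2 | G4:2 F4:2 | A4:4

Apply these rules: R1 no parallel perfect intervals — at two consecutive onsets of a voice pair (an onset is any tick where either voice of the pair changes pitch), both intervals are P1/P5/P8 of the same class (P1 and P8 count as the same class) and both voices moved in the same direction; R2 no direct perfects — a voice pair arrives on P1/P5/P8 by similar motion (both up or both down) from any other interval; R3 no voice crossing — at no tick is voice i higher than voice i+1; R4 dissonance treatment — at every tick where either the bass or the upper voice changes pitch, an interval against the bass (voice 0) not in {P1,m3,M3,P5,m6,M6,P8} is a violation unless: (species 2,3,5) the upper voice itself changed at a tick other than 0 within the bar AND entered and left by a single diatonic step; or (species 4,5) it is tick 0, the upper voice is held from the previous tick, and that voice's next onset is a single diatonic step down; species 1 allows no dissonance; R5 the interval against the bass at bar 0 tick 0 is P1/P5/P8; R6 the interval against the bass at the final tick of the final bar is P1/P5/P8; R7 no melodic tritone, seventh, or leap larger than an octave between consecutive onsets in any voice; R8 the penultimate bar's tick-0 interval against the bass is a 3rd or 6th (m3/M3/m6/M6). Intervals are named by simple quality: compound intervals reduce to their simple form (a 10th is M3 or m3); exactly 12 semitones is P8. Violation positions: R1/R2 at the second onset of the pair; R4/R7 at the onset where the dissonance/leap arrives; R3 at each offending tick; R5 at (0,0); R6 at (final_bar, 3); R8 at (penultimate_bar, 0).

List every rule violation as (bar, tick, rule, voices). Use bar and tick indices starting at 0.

(3, 0, R2, (0, 1))
(3, 2, R4, (0, 1))
(3, 2, R7, (1,))
(6, 2, R4, (0, 1))

bar 0: v0=A3 v1=A4 downbeat P8
bar 1: v0=G3 v1=E4 downbeat M6
bar 2: v0=F3 v1=D4 downbeat M6
bar 3: v0=A3 v1=A4 downbeat P8
bar 4: v0=G3 v1=B3 downbeat M3
bar 5: v0=E3 v1=C4 downbeat m6
bar 6: v0=B3 v1=G4 downbeat m6
bar 7: v0=A3 v1=A4 downbeat P8
  -> R2 @ bar 3 tick 0 v(0, 1): F3/D4 M6 -> A3/A4 P8 similar
  -> R4 @ bar 3 tick 2 v(0, 1): A3/B3 M2 untreated
  -> R7 @ bar 3 tick 2 v(1,): A4->B3 leap 10st
  -> R4 @ bar 6 tick 2 v(0, 1): B3/F4 TT untreated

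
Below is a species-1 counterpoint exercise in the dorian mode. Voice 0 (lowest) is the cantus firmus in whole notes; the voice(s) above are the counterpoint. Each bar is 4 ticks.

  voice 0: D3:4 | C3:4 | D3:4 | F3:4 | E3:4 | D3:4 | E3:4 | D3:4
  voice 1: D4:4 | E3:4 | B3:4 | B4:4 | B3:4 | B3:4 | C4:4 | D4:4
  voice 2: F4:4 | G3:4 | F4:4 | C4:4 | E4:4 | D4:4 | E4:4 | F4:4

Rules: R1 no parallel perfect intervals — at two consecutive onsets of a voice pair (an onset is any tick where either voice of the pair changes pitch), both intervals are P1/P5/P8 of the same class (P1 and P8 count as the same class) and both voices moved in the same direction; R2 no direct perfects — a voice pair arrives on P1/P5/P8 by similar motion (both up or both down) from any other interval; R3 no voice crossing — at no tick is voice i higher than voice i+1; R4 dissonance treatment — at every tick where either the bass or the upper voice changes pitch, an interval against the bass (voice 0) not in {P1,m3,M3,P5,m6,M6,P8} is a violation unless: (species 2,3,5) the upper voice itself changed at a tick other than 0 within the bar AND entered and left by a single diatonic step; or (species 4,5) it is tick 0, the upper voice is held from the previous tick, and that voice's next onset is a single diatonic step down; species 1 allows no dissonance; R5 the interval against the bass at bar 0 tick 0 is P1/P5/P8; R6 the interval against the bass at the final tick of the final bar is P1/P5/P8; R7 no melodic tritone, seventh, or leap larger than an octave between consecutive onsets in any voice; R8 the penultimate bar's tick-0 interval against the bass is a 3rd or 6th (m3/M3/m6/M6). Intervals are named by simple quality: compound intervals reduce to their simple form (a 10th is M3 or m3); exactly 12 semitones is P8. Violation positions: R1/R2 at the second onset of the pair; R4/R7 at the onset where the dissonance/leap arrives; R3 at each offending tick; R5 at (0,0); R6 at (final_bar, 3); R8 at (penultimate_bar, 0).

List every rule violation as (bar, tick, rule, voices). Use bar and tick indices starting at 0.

bar 0: v0=D3 v1=D4 v2=F4 downbeat m3
bar 1: v0=C3 v1=E3 v2=G3 downbeat P5
bar 2: v0=D3 v1=B3 v2=F4 downbeat m3
bar 3: v0=F3 v1=B4 v2=C4 downbeat P5
bar 4: v0=E3 v1=B3 v2=E4 downbeat P8
bar 5: v0=D3 v1=B3 v2=D4 downbeat P8
bar 6: v0=E3 v1=C4 v2=E4 downbeat P8
bar 7: v0=D3 v1=D4 v2=F4 downbeat m3
  -> R5 @ bar 0 tick 0 v(0, 2): opens on m3
  -> R2 @ bar 1 tick 0 v(0, 2): D3/F4 m3 -> C3/G3 P5 similar
  -> R7 @ bar 1 tick 0 v(1,): D4->E3 leap 10st
  -> R7 @ bar 1 tick 0 v(2,): F4->G3 leap 10st
  -> R7 @ bar 2 tick 0 v(2,): G3->F4 leap 10st
  -> R3 @ bar 3 tick 0 v(1, 2): B4 above C4
  -> R4 @ bar 3 tick 0 v(0, 1): F3/B4 TT untreated
  -> R3 @ bar 3 tick 1 v(1, 2): B4 above C4
  -> R3 @ bar 3 tick 2 v(1, 2): B4 above C4
  -> R3 @ bar 3 tick 3 v(1, 2): B4 above C4
  -> R2 @ bar 4 tick 0 v(0, 1): F3/B4 TT -> E3/B3 P5 similar
  -> R1 @ bar 5 tick 0 v(0, 2): E3/E4 P8 -> D3/D4 P8 similar
  -> R1 @ bar 6 tick 0 v(0, 2): D3/D4 P8 -> E3/E4 P8 similar
  -> R8 @ bar 6 tick 0 v(0, 2): penult P8 not 3rd/6th
  -> R6 @ bar 7 tick 3 v(0, 2): closes on m3

(0, 0, R5, (0, 2))
(1, 0, R2, (0, 2))
(1, 0, R7, (1,))
(1, 0, R7, (2,))
(2, 0, R7, (2,))
(3, 0, R3, (1, 2))
(3, 0, R4, (0, 1))
(3, 1, R3, (1, 2))
(3, 2, R3, (1, 2))
(3, 3, R3, (1, 2))
(4, 0, R2, (0, 1))
(5, 0, R1, (0, 2))
(6, 0, R1, (0, 2))
(6, 0, R8, (0, 2))
(7, 3, R6, (0, 2))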